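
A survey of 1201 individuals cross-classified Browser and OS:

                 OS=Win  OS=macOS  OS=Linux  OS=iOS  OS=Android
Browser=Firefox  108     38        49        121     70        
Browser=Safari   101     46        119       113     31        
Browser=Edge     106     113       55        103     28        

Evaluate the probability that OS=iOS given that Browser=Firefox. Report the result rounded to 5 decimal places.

0.31347

Total with Browser=Firefox: 108 + 38 + 49 + 121 + 70 = 386.
P(OS=iOS | Browser=Firefox) = 121/386 = 0.31347.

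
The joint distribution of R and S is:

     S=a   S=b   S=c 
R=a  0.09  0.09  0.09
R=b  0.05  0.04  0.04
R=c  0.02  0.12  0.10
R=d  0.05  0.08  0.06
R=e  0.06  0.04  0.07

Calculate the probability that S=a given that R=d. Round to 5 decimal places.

P(R=d) = 0.05 + 0.08 + 0.06 = 0.19.
P(S=a | R=d) = 0.05/0.19 = 0.26316.

0.26316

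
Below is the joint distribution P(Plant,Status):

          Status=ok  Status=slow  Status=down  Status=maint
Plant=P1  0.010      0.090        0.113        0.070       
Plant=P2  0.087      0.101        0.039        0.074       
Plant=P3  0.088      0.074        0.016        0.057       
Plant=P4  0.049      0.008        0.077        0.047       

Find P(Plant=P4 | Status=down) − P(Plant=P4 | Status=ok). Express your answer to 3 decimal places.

0.105

P(Status=down) = 0.113 + 0.039 + 0.016 + 0.077 = 0.245; P(Plant=P4 | Status=down) = 0.077/0.245 = 0.3143.
P(Status=ok) = 0.010 + 0.087 + 0.088 + 0.049 = 0.234; P(Plant=P4 | Status=ok) = 0.049/0.234 = 0.2094.
Difference = 0.105.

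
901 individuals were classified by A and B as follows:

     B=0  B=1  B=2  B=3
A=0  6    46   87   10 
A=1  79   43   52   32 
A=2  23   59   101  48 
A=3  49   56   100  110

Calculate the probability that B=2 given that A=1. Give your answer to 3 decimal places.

Total with A=1: 79 + 43 + 52 + 32 = 206.
P(B=2 | A=1) = 52/206 = 0.252.

0.252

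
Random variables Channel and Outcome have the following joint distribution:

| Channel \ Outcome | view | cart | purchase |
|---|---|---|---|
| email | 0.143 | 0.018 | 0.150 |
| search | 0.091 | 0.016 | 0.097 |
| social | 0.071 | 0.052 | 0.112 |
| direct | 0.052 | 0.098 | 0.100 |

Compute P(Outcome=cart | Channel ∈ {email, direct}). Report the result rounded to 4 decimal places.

P(Channel=email) = 0.143 + 0.018 + 0.150 = 0.311.
P(Channel=direct) = 0.052 + 0.098 + 0.100 = 0.250.
P(Channel ∈ {email, direct}) = 0.311 + 0.250 = 0.561; P(Outcome=cart, Channel ∈ {email, direct}) = 0.018 + 0.098 = 0.116.
P(Outcome=cart | Channel ∈ {email, direct}) = 0.116/0.561 = 0.2068.

0.2068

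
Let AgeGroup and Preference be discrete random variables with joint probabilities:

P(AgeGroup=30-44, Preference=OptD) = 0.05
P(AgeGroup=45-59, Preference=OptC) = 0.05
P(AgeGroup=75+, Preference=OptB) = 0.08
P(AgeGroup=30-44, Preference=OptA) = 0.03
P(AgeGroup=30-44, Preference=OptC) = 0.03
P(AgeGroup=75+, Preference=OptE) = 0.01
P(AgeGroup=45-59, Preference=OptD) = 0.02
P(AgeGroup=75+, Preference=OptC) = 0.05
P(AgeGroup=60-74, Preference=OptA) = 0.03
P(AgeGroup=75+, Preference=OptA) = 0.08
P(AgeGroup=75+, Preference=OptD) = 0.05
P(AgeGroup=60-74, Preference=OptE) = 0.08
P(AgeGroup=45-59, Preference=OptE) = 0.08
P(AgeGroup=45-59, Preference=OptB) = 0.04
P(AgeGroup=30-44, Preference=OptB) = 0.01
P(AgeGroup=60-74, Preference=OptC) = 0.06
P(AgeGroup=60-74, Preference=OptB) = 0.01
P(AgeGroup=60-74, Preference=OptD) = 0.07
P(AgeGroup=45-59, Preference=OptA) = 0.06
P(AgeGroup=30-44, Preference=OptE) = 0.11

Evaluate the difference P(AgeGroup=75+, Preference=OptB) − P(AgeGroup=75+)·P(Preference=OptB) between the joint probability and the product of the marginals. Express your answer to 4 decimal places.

0.0422

P(AgeGroup=75+) = 0.08 + 0.08 + 0.05 + 0.05 + 0.01 = 0.27.
P(Preference=OptB) = 0.01 + 0.04 + 0.01 + 0.08 = 0.14.
P(AgeGroup=75+, Preference=OptB) − P(AgeGroup=75+)P(Preference=OptB) = 0.08 − 0.27×0.14 = 0.0422.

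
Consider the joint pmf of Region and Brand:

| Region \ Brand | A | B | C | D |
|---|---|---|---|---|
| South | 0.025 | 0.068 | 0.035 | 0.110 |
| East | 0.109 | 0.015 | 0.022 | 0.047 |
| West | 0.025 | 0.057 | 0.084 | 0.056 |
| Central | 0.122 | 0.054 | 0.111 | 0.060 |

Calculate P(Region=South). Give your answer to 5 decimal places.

0.23800

P(Region=South) = 0.025 + 0.068 + 0.035 + 0.110 = 0.238.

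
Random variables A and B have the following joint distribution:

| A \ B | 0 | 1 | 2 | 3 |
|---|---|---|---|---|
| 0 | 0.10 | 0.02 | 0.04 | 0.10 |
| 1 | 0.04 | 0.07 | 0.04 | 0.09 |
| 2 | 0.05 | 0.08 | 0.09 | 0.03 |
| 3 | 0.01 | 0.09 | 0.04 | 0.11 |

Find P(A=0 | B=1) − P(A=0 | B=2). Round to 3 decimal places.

P(B=1) = 0.02 + 0.07 + 0.08 + 0.09 = 0.26; P(A=0 | B=1) = 0.02/0.26 = 0.0769.
P(B=2) = 0.04 + 0.04 + 0.09 + 0.04 = 0.21; P(A=0 | B=2) = 0.04/0.21 = 0.1905.
Difference = -0.114.

-0.114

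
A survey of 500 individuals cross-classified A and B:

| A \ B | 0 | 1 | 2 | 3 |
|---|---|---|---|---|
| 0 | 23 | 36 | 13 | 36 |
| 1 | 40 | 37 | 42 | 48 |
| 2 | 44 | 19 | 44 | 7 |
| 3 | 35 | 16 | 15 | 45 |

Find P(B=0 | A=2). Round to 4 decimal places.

0.3860

Total with A=2: 44 + 19 + 44 + 7 = 114.
P(B=0 | A=2) = 44/114 = 0.3860.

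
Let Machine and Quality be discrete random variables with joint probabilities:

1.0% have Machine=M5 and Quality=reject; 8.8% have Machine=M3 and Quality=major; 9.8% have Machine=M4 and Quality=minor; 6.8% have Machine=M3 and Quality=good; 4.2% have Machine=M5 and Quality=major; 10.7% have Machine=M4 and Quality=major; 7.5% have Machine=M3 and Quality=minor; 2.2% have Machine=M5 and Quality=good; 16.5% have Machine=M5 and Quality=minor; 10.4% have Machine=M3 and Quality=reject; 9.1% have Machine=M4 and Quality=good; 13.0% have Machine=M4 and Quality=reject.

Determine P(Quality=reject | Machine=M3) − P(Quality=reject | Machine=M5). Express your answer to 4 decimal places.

P(Machine=M3) = 0.068 + 0.075 + 0.088 + 0.104 = 0.335; P(Quality=reject | Machine=M3) = 0.104/0.335 = 0.31045.
P(Machine=M5) = 0.022 + 0.165 + 0.042 + 0.010 = 0.239; P(Quality=reject | Machine=M5) = 0.010/0.239 = 0.04184.
Difference = 0.2686.

0.2686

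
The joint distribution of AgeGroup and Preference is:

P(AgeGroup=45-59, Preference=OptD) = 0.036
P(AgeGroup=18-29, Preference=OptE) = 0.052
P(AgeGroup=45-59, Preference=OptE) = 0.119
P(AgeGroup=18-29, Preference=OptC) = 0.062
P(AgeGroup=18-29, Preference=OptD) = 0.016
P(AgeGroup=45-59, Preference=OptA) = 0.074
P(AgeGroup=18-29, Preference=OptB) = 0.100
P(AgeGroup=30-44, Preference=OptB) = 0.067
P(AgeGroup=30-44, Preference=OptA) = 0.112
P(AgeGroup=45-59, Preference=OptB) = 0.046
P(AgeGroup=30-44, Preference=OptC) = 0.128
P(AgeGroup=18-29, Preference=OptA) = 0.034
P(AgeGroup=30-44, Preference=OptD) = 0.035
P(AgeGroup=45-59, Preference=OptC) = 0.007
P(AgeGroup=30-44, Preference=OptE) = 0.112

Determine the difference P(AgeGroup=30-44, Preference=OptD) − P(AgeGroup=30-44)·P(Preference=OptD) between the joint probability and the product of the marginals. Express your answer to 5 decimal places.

-0.00450

P(AgeGroup=30-44) = 0.112 + 0.067 + 0.128 + 0.035 + 0.112 = 0.454.
P(Preference=OptD) = 0.016 + 0.035 + 0.036 = 0.087.
P(AgeGroup=30-44, Preference=OptD) − P(AgeGroup=30-44)P(Preference=OptD) = 0.035 − 0.454×0.087 = -0.00450.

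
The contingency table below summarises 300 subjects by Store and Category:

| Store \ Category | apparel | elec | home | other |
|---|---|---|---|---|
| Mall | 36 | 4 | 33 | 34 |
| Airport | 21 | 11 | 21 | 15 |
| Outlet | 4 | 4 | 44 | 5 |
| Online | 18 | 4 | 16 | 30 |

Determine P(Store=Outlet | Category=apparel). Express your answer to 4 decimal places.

0.0506

Total with Category=apparel: 36 + 21 + 4 + 18 = 79.
P(Store=Outlet | Category=apparel) = 4/79 = 0.0506.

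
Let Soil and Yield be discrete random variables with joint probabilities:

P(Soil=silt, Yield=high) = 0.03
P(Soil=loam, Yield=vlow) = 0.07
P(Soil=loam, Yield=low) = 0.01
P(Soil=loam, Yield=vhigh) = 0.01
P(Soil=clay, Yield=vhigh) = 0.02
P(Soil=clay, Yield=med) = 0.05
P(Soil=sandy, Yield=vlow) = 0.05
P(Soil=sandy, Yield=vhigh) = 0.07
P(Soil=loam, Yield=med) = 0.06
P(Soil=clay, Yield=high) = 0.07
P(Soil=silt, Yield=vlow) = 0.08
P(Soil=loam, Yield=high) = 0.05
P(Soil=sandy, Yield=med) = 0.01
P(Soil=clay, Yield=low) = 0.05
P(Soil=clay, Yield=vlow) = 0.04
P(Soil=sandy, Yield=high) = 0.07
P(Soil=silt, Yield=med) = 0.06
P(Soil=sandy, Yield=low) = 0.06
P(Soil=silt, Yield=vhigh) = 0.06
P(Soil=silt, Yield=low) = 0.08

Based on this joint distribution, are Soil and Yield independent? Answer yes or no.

no

P(Soil=silt) = 0.31 and P(Yield=high) = 0.22, so their product is 0.0682, but P(Soil=silt, Yield=high) = 0.03. Since these differ, Soil and Yield are not independent.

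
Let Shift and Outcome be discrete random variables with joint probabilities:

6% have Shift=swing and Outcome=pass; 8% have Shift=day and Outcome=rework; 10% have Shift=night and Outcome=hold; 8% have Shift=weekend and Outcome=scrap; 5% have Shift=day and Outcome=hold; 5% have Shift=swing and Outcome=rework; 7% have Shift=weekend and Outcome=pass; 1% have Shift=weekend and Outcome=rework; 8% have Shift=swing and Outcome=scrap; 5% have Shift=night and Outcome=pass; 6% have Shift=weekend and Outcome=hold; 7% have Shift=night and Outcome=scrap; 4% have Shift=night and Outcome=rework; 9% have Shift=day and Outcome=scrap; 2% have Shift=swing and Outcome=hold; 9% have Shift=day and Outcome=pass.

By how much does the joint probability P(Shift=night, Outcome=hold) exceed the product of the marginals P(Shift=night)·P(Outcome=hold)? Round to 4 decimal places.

P(Shift=night) = 0.05 + 0.04 + 0.07 + 0.10 = 0.26.
P(Outcome=hold) = 0.05 + 0.02 + 0.10 + 0.06 = 0.23.
P(Shift=night, Outcome=hold) − P(Shift=night)P(Outcome=hold) = 0.10 − 0.26×0.23 = 0.0402.

0.0402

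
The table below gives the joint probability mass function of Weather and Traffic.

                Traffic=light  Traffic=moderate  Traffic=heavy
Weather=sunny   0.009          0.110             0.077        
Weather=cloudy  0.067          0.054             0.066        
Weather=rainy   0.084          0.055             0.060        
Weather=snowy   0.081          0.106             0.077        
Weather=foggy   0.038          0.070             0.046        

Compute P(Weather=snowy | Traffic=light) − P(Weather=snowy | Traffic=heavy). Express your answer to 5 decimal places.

0.05413

P(Traffic=light) = 0.009 + 0.067 + 0.084 + 0.081 + 0.038 = 0.279; P(Weather=snowy | Traffic=light) = 0.081/0.279 = 0.290323.
P(Traffic=heavy) = 0.077 + 0.066 + 0.060 + 0.077 + 0.046 = 0.326; P(Weather=snowy | Traffic=heavy) = 0.077/0.326 = 0.236196.
Difference = 0.05413.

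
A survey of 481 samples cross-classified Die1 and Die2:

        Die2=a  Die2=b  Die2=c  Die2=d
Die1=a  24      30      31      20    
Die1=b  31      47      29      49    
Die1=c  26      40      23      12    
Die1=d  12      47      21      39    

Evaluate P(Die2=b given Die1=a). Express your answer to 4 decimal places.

0.2857

Total with Die1=a: 24 + 30 + 31 + 20 = 105.
P(Die2=b | Die1=a) = 30/105 = 0.2857.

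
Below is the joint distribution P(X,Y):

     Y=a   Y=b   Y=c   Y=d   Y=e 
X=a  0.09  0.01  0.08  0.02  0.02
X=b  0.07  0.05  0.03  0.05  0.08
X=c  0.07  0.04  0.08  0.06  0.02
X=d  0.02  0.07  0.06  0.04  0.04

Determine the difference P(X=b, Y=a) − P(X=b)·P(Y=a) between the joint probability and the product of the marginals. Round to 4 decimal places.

0.0000

P(X=b) = 0.07 + 0.05 + 0.03 + 0.05 + 0.08 = 0.28.
P(Y=a) = 0.09 + 0.07 + 0.07 + 0.02 = 0.25.
P(X=b, Y=a) − P(X=b)P(Y=a) = 0.07 − 0.28×0.25 = 0.0000.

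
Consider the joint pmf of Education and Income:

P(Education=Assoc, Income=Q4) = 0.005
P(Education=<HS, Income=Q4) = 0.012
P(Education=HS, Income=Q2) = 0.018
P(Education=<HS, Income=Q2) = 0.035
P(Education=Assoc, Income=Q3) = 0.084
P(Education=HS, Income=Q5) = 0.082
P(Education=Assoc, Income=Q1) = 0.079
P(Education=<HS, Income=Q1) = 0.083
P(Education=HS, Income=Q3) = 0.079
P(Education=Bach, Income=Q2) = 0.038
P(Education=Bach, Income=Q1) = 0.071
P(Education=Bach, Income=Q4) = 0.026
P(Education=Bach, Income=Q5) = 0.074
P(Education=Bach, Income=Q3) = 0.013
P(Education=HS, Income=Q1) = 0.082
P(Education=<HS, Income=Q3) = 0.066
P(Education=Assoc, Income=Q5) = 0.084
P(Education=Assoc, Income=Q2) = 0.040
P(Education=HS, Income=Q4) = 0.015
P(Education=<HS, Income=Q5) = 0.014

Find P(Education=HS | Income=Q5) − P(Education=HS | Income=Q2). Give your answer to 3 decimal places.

P(Income=Q5) = 0.014 + 0.082 + 0.084 + 0.074 = 0.254; P(Education=HS | Income=Q5) = 0.082/0.254 = 0.3228.
P(Income=Q2) = 0.035 + 0.018 + 0.040 + 0.038 = 0.131; P(Education=HS | Income=Q2) = 0.018/0.131 = 0.1374.
Difference = 0.185.

0.185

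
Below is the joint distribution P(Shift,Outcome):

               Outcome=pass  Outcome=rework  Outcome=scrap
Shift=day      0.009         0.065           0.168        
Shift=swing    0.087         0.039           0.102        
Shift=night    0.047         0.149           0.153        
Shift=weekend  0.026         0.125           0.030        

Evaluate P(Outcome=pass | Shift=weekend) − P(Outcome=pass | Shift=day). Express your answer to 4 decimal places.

0.1065

P(Shift=weekend) = 0.026 + 0.125 + 0.030 = 0.181; P(Outcome=pass | Shift=weekend) = 0.026/0.181 = 0.14365.
P(Shift=day) = 0.009 + 0.065 + 0.168 = 0.242; P(Outcome=pass | Shift=day) = 0.009/0.242 = 0.03719.
Difference = 0.1065.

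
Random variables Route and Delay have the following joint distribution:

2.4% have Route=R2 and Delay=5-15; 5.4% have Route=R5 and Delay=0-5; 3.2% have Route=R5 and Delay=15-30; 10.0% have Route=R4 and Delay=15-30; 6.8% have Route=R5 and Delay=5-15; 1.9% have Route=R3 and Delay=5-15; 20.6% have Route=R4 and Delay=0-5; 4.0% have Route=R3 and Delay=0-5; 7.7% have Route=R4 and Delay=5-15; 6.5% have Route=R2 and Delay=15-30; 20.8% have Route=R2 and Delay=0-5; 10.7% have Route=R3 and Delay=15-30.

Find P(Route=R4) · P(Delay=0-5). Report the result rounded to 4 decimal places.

0.1946

P(Route=R4) = 0.206 + 0.077 + 0.100 = 0.383.
P(Delay=0-5) = 0.208 + 0.040 + 0.206 + 0.054 = 0.508.
Product: 0.383 × 0.508 = 0.1946.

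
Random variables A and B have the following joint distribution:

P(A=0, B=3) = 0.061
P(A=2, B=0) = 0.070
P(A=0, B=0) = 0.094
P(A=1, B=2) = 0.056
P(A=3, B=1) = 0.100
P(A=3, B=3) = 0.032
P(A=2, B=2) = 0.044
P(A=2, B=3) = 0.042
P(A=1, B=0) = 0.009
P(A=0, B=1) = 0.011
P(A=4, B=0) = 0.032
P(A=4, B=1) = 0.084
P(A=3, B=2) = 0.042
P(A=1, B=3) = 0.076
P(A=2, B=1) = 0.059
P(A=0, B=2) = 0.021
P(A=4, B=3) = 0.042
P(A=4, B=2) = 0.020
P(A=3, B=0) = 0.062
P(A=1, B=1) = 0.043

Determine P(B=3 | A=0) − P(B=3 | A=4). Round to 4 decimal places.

P(A=0) = 0.094 + 0.011 + 0.021 + 0.061 = 0.187; P(B=3 | A=0) = 0.061/0.187 = 0.32620.
P(A=4) = 0.032 + 0.084 + 0.020 + 0.042 = 0.178; P(B=3 | A=4) = 0.042/0.178 = 0.23596.
Difference = 0.0902.

0.0902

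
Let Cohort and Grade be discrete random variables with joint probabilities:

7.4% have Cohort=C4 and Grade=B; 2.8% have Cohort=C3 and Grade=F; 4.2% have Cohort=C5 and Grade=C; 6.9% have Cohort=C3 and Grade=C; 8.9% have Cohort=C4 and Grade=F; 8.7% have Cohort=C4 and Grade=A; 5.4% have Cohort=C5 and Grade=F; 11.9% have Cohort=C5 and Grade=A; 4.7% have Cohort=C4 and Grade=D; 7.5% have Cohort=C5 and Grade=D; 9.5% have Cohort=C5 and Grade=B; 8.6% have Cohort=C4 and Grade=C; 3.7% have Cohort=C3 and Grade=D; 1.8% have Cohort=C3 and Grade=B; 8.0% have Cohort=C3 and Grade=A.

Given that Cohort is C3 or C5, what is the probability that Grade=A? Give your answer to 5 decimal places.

0.32253

P(Cohort=C3) = 0.080 + 0.018 + 0.069 + 0.037 + 0.028 = 0.232.
P(Cohort=C5) = 0.119 + 0.095 + 0.042 + 0.075 + 0.054 = 0.385.
P(Cohort ∈ {C3, C5}) = 0.232 + 0.385 = 0.617; P(Grade=A, Cohort ∈ {C3, C5}) = 0.080 + 0.119 = 0.199.
P(Grade=A | Cohort ∈ {C3, C5}) = 0.199/0.617 = 0.32253.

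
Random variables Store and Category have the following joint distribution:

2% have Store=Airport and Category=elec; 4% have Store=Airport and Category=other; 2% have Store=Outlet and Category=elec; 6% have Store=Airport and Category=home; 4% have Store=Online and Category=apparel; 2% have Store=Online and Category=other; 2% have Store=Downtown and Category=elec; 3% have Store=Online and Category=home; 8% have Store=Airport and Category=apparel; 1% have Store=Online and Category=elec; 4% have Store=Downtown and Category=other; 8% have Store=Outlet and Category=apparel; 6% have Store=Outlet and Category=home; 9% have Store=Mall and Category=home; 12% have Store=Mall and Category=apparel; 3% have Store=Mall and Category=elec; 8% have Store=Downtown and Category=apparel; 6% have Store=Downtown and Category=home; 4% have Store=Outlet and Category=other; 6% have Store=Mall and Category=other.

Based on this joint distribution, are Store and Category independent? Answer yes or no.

Every cell satisfies P(Store,Category) = P(Store)·P(Category). For instance P(Store=Outlet) = 0.20, P(Category=apparel) = 0.40, and 0.20×0.40 = 0.08 matches the joint entry. So Store and Category are independent.

yes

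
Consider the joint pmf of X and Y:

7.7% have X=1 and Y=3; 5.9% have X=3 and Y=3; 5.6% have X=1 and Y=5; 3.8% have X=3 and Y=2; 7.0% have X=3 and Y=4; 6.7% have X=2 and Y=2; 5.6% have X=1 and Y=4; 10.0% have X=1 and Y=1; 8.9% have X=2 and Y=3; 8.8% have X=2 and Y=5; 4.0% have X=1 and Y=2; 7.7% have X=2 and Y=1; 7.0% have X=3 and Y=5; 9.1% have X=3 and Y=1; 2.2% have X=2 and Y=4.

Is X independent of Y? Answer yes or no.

P(X=2) = 0.343 and P(Y=4) = 0.148, so their product is 0.05076, but P(X=2, Y=4) = 0.022. Since these differ, X and Y are not independent.

no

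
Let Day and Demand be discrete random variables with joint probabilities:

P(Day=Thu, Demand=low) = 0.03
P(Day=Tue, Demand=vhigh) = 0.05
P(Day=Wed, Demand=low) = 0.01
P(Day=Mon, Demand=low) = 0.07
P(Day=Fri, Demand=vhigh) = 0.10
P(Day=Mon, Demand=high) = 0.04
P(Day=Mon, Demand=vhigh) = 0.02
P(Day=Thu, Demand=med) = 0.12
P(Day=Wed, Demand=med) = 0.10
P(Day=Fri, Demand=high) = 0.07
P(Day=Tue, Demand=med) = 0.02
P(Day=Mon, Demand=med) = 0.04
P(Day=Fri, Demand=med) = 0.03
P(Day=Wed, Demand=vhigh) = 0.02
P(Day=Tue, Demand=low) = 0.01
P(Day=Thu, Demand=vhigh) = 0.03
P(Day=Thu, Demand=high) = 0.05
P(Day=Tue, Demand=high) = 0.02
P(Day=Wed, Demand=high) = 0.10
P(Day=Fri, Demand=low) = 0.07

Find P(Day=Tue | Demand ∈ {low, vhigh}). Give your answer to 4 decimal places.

0.1463

P(Demand=low) = 0.07 + 0.01 + 0.01 + 0.03 + 0.07 = 0.19.
P(Demand=vhigh) = 0.02 + 0.05 + 0.02 + 0.03 + 0.10 = 0.22.
P(Demand ∈ {low, vhigh}) = 0.19 + 0.22 = 0.41; P(Day=Tue, Demand ∈ {low, vhigh}) = 0.01 + 0.05 = 0.06.
P(Day=Tue | Demand ∈ {low, vhigh}) = 0.06/0.41 = 0.1463.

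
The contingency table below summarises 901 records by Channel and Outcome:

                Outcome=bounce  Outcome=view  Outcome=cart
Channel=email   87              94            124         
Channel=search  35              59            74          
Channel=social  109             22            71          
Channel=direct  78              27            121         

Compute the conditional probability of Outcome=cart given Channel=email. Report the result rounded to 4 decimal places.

0.4066

Total with Channel=email: 87 + 94 + 124 = 305.
P(Outcome=cart | Channel=email) = 124/305 = 0.4066.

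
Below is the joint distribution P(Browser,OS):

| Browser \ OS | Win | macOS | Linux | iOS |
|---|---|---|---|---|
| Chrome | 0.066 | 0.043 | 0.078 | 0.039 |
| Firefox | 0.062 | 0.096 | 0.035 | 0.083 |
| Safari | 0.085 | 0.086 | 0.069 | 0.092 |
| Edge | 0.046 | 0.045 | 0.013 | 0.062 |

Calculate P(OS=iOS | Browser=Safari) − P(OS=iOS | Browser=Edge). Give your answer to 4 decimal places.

-0.0964

P(Browser=Safari) = 0.085 + 0.086 + 0.069 + 0.092 = 0.332; P(OS=iOS | Browser=Safari) = 0.092/0.332 = 0.27711.
P(Browser=Edge) = 0.046 + 0.045 + 0.013 + 0.062 = 0.166; P(OS=iOS | Browser=Edge) = 0.062/0.166 = 0.37349.
Difference = -0.0964.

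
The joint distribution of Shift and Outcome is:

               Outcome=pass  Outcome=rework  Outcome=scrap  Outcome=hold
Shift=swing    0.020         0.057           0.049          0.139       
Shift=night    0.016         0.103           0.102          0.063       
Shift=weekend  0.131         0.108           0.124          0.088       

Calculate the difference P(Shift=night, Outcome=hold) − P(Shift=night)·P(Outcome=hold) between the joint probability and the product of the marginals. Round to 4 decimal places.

-0.0194

P(Shift=night) = 0.016 + 0.103 + 0.102 + 0.063 = 0.284.
P(Outcome=hold) = 0.139 + 0.063 + 0.088 = 0.290.
P(Shift=night, Outcome=hold) − P(Shift=night)P(Outcome=hold) = 0.063 − 0.284×0.290 = -0.0194.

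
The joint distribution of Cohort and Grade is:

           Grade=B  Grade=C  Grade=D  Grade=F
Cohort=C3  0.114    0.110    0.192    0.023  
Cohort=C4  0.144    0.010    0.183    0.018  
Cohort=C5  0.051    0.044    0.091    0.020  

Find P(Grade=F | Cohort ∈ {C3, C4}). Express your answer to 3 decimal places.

P(Cohort=C3) = 0.114 + 0.110 + 0.192 + 0.023 = 0.439.
P(Cohort=C4) = 0.144 + 0.010 + 0.183 + 0.018 = 0.355.
P(Cohort ∈ {C3, C4}) = 0.439 + 0.355 = 0.794; P(Grade=F, Cohort ∈ {C3, C4}) = 0.023 + 0.018 = 0.041.
P(Grade=F | Cohort ∈ {C3, C4}) = 0.041/0.794 = 0.052.

0.052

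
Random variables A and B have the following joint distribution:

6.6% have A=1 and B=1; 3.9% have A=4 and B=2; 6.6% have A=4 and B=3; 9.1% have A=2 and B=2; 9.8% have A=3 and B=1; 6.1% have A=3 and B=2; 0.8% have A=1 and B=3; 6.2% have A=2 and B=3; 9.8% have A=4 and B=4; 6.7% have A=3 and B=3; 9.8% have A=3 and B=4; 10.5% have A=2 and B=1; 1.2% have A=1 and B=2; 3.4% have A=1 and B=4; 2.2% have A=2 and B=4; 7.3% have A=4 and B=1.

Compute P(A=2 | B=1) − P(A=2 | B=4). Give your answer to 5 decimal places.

P(B=1) = 0.066 + 0.105 + 0.098 + 0.073 = 0.342; P(A=2 | B=1) = 0.105/0.342 = 0.307018.
P(B=4) = 0.034 + 0.022 + 0.098 + 0.098 = 0.252; P(A=2 | B=4) = 0.022/0.252 = 0.087302.
Difference = 0.21972.

0.21972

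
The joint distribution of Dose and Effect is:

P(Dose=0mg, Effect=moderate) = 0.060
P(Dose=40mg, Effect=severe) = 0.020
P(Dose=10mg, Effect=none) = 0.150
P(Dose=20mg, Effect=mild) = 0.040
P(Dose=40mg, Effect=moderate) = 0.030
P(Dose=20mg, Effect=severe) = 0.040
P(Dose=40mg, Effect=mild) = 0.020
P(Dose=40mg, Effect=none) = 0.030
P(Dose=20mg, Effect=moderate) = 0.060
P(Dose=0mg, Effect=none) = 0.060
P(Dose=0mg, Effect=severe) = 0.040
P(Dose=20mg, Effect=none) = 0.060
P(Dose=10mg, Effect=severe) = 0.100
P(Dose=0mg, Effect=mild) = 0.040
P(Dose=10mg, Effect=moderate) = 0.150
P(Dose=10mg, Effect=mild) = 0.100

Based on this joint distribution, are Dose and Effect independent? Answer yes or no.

Every cell satisfies P(Dose,Effect) = P(Dose)·P(Effect). For instance P(Dose=10mg) = 0.500, P(Effect=none) = 0.300, and 0.500×0.300 = 0.150 matches the joint entry. So Dose and Effect are independent.

yes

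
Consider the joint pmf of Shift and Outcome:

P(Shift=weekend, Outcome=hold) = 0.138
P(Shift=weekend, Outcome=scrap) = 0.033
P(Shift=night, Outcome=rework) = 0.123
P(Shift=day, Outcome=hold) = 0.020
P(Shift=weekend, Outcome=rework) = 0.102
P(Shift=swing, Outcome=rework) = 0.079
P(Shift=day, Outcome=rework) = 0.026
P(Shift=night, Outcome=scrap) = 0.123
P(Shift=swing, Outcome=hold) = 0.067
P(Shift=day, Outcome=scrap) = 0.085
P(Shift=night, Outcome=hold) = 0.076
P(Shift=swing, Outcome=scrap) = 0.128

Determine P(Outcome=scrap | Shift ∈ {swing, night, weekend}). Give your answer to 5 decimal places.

0.32681

P(Shift=swing) = 0.079 + 0.128 + 0.067 = 0.274.
P(Shift=night) = 0.123 + 0.123 + 0.076 = 0.322.
P(Shift=weekend) = 0.102 + 0.033 + 0.138 = 0.273.
P(Shift ∈ {swing, night, weekend}) = 0.274 + 0.322 + 0.273 = 0.869; P(Outcome=scrap, Shift ∈ {swing, night, weekend}) = 0.128 + 0.123 + 0.033 = 0.284.
P(Outcome=scrap | Shift ∈ {swing, night, weekend}) = 0.284/0.869 = 0.32681.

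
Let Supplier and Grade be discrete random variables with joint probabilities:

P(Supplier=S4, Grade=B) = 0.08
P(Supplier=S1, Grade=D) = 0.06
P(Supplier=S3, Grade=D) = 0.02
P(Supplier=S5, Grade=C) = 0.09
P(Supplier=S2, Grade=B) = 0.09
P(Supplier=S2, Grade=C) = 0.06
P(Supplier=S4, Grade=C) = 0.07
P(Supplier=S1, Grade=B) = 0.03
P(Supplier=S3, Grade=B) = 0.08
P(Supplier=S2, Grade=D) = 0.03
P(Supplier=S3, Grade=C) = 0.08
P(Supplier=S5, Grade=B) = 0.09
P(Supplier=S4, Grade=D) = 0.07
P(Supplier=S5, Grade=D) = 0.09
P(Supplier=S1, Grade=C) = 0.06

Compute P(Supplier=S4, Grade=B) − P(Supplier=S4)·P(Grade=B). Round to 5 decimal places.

P(Supplier=S4) = 0.08 + 0.07 + 0.07 = 0.22.
P(Grade=B) = 0.03 + 0.09 + 0.08 + 0.08 + 0.09 = 0.37.
P(Supplier=S4, Grade=B) − P(Supplier=S4)P(Grade=B) = 0.08 − 0.22×0.37 = -0.00140.

-0.00140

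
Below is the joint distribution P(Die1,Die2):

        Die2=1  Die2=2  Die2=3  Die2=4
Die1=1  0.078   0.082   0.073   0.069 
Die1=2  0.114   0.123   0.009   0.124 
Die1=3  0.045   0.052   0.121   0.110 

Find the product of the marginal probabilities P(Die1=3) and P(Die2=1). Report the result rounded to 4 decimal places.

P(Die1=3) = 0.045 + 0.052 + 0.121 + 0.110 = 0.328.
P(Die2=1) = 0.078 + 0.114 + 0.045 = 0.237.
Product: 0.328 × 0.237 = 0.0777.

0.0777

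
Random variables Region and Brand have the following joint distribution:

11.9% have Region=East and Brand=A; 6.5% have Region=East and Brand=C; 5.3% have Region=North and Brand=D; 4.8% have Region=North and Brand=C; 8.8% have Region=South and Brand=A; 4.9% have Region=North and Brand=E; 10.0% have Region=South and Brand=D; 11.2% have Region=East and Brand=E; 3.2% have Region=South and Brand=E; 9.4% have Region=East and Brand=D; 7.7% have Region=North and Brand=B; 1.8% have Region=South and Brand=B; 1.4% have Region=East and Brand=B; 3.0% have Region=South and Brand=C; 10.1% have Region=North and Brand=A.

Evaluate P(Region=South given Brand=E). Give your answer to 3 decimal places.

P(Brand=E) = 0.049 + 0.032 + 0.112 = 0.193.
P(Region=South | Brand=E) = 0.032/0.193 = 0.166.

0.166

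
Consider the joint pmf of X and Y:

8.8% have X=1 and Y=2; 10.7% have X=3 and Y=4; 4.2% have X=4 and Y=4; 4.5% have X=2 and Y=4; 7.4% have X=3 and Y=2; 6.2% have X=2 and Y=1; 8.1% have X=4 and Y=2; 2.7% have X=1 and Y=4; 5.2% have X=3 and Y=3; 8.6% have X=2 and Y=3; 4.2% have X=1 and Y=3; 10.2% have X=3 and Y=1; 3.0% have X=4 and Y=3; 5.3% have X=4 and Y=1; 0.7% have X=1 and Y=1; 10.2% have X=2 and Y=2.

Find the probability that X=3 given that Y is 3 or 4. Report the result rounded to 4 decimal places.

0.3689

P(Y=3) = 0.042 + 0.086 + 0.052 + 0.030 = 0.210.
P(Y=4) = 0.027 + 0.045 + 0.107 + 0.042 = 0.221.
P(Y ∈ {3, 4}) = 0.210 + 0.221 = 0.431; P(X=3, Y ∈ {3, 4}) = 0.052 + 0.107 = 0.159.
P(X=3 | Y ∈ {3, 4}) = 0.159/0.431 = 0.3689.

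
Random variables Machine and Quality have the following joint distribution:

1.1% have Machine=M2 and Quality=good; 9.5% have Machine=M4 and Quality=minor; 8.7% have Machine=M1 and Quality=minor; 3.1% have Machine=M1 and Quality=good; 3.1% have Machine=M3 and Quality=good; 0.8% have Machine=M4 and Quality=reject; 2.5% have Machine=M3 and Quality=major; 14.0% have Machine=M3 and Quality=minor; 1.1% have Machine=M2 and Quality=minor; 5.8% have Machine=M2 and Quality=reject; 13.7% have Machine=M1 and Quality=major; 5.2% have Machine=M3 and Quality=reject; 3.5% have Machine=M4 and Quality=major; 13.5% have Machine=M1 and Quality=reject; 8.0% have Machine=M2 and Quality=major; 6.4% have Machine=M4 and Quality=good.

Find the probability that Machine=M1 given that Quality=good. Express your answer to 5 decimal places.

P(Quality=good) = 0.031 + 0.011 + 0.031 + 0.064 = 0.137.
P(Machine=M1 | Quality=good) = 0.031/0.137 = 0.22628.

0.22628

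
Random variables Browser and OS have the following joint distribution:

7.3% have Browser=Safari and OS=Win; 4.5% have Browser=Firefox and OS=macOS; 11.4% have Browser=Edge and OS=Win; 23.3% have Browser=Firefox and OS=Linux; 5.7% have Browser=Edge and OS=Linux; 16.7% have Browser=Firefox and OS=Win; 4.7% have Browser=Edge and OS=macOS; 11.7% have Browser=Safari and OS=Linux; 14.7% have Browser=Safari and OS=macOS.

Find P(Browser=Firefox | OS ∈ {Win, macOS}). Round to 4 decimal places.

P(OS=Win) = 0.167 + 0.073 + 0.114 = 0.354.
P(OS=macOS) = 0.045 + 0.147 + 0.047 = 0.239.
P(OS ∈ {Win, macOS}) = 0.354 + 0.239 = 0.593; P(Browser=Firefox, OS ∈ {Win, macOS}) = 0.167 + 0.045 = 0.212.
P(Browser=Firefox | OS ∈ {Win, macOS}) = 0.212/0.593 = 0.3575.

0.3575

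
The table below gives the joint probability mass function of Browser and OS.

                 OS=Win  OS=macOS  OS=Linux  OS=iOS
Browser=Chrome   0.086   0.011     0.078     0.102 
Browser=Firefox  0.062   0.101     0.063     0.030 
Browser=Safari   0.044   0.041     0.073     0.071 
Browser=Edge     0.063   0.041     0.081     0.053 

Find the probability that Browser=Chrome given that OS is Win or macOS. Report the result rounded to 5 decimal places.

0.21604

P(OS=Win) = 0.086 + 0.062 + 0.044 + 0.063 = 0.255.
P(OS=macOS) = 0.011 + 0.101 + 0.041 + 0.041 = 0.194.
P(OS ∈ {Win, macOS}) = 0.255 + 0.194 = 0.449; P(Browser=Chrome, OS ∈ {Win, macOS}) = 0.086 + 0.011 = 0.097.
P(Browser=Chrome | OS ∈ {Win, macOS}) = 0.097/0.449 = 0.21604.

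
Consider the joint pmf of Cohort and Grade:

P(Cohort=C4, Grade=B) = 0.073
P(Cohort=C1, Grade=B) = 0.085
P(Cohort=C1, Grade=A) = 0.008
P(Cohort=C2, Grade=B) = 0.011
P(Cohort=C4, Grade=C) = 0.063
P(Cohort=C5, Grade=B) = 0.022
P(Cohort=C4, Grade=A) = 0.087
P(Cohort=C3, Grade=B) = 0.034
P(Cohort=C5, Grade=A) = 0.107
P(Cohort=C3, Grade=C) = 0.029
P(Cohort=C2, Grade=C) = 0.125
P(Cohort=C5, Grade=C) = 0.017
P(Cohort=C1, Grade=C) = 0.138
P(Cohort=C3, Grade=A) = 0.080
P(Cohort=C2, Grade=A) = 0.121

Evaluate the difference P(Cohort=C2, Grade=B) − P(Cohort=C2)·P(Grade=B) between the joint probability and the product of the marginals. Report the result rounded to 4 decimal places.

-0.0468

P(Cohort=C2) = 0.121 + 0.011 + 0.125 = 0.257.
P(Grade=B) = 0.085 + 0.011 + 0.034 + 0.073 + 0.022 = 0.225.
P(Cohort=C2, Grade=B) − P(Cohort=C2)P(Grade=B) = 0.011 − 0.257×0.225 = -0.0468.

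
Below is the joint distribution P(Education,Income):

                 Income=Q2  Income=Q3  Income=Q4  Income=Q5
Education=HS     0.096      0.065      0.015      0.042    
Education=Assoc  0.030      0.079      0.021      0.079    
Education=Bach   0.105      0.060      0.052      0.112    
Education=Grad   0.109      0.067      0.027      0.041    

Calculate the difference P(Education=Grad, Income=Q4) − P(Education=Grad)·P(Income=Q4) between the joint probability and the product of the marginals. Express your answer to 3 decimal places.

P(Education=Grad) = 0.109 + 0.067 + 0.027 + 0.041 = 0.244.
P(Income=Q4) = 0.015 + 0.021 + 0.052 + 0.027 = 0.115.
P(Education=Grad, Income=Q4) − P(Education=Grad)P(Income=Q4) = 0.027 − 0.244×0.115 = -0.001.

-0.001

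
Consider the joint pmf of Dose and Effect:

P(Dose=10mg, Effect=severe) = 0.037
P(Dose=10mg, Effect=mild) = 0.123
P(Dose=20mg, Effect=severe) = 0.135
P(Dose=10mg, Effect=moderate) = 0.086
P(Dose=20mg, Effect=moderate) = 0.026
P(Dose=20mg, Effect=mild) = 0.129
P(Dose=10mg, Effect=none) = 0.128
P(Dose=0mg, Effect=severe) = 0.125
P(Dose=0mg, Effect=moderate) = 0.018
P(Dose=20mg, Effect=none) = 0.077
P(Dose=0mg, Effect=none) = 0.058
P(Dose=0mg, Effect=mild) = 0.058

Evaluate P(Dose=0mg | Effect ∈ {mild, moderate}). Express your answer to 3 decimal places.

0.173

P(Effect=mild) = 0.058 + 0.123 + 0.129 = 0.310.
P(Effect=moderate) = 0.018 + 0.086 + 0.026 = 0.130.
P(Effect ∈ {mild, moderate}) = 0.310 + 0.130 = 0.440; P(Dose=0mg, Effect ∈ {mild, moderate}) = 0.058 + 0.018 = 0.076.
P(Dose=0mg | Effect ∈ {mild, moderate}) = 0.076/0.440 = 0.173.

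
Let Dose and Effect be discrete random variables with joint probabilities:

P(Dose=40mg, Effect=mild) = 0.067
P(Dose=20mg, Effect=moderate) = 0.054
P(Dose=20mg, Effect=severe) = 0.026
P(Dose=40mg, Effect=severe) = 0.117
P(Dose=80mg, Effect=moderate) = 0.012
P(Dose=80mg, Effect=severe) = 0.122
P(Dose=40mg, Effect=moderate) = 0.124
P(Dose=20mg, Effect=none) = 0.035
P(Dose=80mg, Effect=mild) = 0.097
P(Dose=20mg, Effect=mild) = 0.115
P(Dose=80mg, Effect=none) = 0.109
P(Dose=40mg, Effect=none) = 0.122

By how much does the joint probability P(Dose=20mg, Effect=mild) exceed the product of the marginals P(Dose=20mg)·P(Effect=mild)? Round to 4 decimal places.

0.0508

P(Dose=20mg) = 0.035 + 0.115 + 0.054 + 0.026 = 0.230.
P(Effect=mild) = 0.115 + 0.067 + 0.097 = 0.279.
P(Dose=20mg, Effect=mild) − P(Dose=20mg)P(Effect=mild) = 0.115 − 0.230×0.279 = 0.0508.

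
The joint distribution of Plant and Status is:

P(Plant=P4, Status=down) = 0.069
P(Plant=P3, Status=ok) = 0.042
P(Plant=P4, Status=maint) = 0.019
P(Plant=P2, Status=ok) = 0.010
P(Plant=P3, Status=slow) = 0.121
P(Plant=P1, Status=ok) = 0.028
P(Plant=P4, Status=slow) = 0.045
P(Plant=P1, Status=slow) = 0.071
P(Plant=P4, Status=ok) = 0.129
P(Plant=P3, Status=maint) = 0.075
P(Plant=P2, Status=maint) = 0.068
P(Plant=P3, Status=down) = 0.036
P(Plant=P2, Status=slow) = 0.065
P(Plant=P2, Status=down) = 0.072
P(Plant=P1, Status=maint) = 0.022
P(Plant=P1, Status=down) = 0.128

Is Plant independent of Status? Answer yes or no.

no

P(Plant=P4) = 0.262 and P(Status=ok) = 0.209, so their product is 0.05476, but P(Plant=P4, Status=ok) = 0.129. Since these differ, Plant and Status are not independent.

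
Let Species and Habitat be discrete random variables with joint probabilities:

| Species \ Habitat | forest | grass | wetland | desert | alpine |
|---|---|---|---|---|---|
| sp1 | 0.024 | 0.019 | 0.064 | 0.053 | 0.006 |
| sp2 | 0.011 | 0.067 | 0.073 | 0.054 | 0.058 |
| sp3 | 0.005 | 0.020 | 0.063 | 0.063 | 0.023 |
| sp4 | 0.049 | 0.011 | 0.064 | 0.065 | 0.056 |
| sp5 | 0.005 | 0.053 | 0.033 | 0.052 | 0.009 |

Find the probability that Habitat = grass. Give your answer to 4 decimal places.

0.1700

P(Habitat=grass) = 0.019 + 0.067 + 0.020 + 0.011 + 0.053 = 0.170.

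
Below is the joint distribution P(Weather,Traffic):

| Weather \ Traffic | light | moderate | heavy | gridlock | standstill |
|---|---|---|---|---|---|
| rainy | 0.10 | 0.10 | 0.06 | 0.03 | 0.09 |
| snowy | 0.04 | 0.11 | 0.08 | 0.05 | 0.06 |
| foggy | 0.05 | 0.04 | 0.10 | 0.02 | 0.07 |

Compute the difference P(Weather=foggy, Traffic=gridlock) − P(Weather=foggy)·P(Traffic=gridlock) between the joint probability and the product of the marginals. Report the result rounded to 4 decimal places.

-0.0080

P(Weather=foggy) = 0.05 + 0.04 + 0.10 + 0.02 + 0.07 = 0.28.
P(Traffic=gridlock) = 0.03 + 0.05 + 0.02 = 0.10.
P(Weather=foggy, Traffic=gridlock) − P(Weather=foggy)P(Traffic=gridlock) = 0.02 − 0.28×0.10 = -0.0080.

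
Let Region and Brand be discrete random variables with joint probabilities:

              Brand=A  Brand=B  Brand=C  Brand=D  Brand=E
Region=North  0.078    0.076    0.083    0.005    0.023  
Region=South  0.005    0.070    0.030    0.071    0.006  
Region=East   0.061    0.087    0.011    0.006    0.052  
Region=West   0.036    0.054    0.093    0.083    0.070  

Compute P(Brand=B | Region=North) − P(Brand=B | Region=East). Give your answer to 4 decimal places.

P(Region=North) = 0.078 + 0.076 + 0.083 + 0.005 + 0.023 = 0.265; P(Brand=B | Region=North) = 0.076/0.265 = 0.28679.
P(Region=East) = 0.061 + 0.087 + 0.011 + 0.006 + 0.052 = 0.217; P(Brand=B | Region=East) = 0.087/0.217 = 0.40092.
Difference = -0.1141.

-0.1141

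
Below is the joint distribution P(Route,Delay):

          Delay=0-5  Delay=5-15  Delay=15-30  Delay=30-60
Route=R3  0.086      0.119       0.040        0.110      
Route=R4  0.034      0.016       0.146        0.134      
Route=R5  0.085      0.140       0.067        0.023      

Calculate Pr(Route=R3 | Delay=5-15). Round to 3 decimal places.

0.433

P(Delay=5-15) = 0.119 + 0.016 + 0.140 = 0.275.
P(Route=R3 | Delay=5-15) = 0.119/0.275 = 0.433.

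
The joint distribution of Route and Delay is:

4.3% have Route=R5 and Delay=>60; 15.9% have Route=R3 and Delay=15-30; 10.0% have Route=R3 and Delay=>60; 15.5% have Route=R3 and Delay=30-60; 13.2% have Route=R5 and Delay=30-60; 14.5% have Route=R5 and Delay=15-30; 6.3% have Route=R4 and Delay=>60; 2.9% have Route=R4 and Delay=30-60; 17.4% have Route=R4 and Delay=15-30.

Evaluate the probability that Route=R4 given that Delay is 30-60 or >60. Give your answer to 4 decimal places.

P(Delay=30-60) = 0.155 + 0.029 + 0.132 = 0.316.
P(Delay=>60) = 0.100 + 0.063 + 0.043 = 0.206.
P(Delay ∈ {30-60, >60}) = 0.316 + 0.206 = 0.522; P(Route=R4, Delay ∈ {30-60, >60}) = 0.029 + 0.063 = 0.092.
P(Route=R4 | Delay ∈ {30-60, >60}) = 0.092/0.522 = 0.1762.

0.1762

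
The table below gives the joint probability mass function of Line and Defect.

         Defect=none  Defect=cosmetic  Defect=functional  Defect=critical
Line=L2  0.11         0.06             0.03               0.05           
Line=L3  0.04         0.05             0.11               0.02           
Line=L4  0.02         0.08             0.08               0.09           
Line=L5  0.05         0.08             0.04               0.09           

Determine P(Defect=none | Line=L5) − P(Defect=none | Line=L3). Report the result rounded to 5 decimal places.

0.01049

P(Line=L5) = 0.05 + 0.08 + 0.04 + 0.09 = 0.26; P(Defect=none | Line=L5) = 0.05/0.26 = 0.192308.
P(Line=L3) = 0.04 + 0.05 + 0.11 + 0.02 = 0.22; P(Defect=none | Line=L3) = 0.04/0.22 = 0.181818.
Difference = 0.01049.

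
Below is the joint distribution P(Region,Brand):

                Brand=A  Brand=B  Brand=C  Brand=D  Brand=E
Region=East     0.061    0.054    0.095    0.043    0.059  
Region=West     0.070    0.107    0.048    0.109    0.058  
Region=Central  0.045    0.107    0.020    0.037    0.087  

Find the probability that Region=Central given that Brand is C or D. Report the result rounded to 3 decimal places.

P(Brand=C) = 0.095 + 0.048 + 0.020 = 0.163.
P(Brand=D) = 0.043 + 0.109 + 0.037 = 0.189.
P(Brand ∈ {C, D}) = 0.163 + 0.189 = 0.352; P(Region=Central, Brand ∈ {C, D}) = 0.020 + 0.037 = 0.057.
P(Region=Central | Brand ∈ {C, D}) = 0.057/0.352 = 0.162.

0.162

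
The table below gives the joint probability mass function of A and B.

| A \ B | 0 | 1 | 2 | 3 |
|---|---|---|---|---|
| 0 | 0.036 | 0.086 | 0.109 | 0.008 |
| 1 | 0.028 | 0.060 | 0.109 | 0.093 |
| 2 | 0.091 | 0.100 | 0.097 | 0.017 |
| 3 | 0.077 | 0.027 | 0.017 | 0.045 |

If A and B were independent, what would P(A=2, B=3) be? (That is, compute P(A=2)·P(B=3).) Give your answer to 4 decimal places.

P(A=2) = 0.091 + 0.100 + 0.097 + 0.017 = 0.305.
P(B=3) = 0.008 + 0.093 + 0.017 + 0.045 = 0.163.
Product: 0.305 × 0.163 = 0.0497.

0.0497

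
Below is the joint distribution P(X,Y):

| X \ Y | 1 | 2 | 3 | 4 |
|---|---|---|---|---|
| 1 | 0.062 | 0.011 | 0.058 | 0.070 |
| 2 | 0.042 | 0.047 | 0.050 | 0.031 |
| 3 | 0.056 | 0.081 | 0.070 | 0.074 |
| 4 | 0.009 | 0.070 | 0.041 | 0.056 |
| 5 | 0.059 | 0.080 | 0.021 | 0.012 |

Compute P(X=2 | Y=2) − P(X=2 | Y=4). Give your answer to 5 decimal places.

0.03506

P(Y=2) = 0.011 + 0.047 + 0.081 + 0.070 + 0.080 = 0.289; P(X=2 | Y=2) = 0.047/0.289 = 0.162630.
P(Y=4) = 0.070 + 0.031 + 0.074 + 0.056 + 0.012 = 0.243; P(X=2 | Y=4) = 0.031/0.243 = 0.127572.
Difference = 0.03506.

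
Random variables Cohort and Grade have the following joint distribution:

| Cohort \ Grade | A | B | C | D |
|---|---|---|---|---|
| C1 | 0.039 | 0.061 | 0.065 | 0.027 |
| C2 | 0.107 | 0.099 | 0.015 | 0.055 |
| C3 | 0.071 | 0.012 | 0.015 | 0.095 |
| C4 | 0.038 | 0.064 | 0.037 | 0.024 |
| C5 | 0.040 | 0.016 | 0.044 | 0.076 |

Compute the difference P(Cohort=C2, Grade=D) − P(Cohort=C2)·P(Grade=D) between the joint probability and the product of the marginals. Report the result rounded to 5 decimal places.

P(Cohort=C2) = 0.107 + 0.099 + 0.015 + 0.055 = 0.276.
P(Grade=D) = 0.027 + 0.055 + 0.095 + 0.024 + 0.076 = 0.277.
P(Cohort=C2, Grade=D) − P(Cohort=C2)P(Grade=D) = 0.055 − 0.276×0.277 = -0.02145.

-0.02145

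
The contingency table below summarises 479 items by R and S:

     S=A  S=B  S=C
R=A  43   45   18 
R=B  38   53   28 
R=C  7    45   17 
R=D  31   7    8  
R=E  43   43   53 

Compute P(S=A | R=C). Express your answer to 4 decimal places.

0.1014

Total with R=C: 7 + 45 + 17 = 69.
P(S=A | R=C) = 7/69 = 0.1014.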